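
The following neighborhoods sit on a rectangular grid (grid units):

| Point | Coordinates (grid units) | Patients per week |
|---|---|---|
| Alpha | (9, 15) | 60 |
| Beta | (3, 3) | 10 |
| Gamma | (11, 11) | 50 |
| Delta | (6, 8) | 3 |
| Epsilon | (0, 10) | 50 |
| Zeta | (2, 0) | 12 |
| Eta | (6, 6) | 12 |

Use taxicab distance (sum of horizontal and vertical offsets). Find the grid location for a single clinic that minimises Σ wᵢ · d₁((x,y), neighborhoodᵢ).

(9, 11)

Manhattan distance separates: Σwᵢ(|x−xᵢ|+|y−yᵢ|) = Σwᵢ|x−xᵢ| + Σwᵢ|y−yᵢ|, so x and y are optimised independently as 1-D weighted medians.
Total weight W = 197; half = 98.5.
x-coordinate, sorted with cumulative weight:
  x=0 (Epsilon, w=50) cum 50
  x=2 (Zeta, w=12) cum 62
  x=3 (Beta, w=10) cum 72
  x=6 (Delta, w=3) cum 75
  x=6 (Eta, w=12) cum 87
  x=9 (Alpha, w=60) cum 147  ← median
  x=11 (Gamma, w=50) cum 197
⇒ x* = 9
y-coordinate, sorted with cumulative weight:
  y=0 (Zeta, w=12) cum 12
  y=3 (Beta, w=10) cum 22
  y=6 (Eta, w=12) cum 34
  y=8 (Delta, w=3) cum 37
  y=10 (Epsilon, w=50) cum 87
  y=11 (Gamma, w=50) cum 137  ← median
  y=15 (Alpha, w=60) cum 197
⇒ y* = 11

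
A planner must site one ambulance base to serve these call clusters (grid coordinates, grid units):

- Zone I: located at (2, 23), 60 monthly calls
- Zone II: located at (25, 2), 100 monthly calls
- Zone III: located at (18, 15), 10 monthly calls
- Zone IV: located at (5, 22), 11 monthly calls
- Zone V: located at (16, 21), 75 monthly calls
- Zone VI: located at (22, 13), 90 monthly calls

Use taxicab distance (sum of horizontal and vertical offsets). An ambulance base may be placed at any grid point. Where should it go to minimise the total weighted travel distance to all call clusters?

Manhattan distance separates: Σwᵢ(|x−xᵢ|+|y−yᵢ|) = Σwᵢ|x−xᵢ| + Σwᵢ|y−yᵢ|, so x and y are optimised independently as 1-D weighted medians.
Total weight W = 346; half = 173.
x-coordinate, sorted with cumulative weight:
  x=2 (Zone I, w=60) cum 60
  x=5 (Zone IV, w=11) cum 71
  x=16 (Zone V, w=75) cum 146
  x=18 (Zone III, w=10) cum 156
  x=22 (Zone VI, w=90) cum 246  ← median
  x=25 (Zone II, w=100) cum 346
⇒ x* = 22
y-coordinate, sorted with cumulative weight:
  y=2 (Zone II, w=100) cum 100
  y=13 (Zone VI, w=90) cum 190  ← median
  y=15 (Zone III, w=10) cum 200
  y=21 (Zone V, w=75) cum 275
  y=22 (Zone IV, w=11) cum 286
  y=23 (Zone I, w=60) cum 346
⇒ y* = 13

(22, 13)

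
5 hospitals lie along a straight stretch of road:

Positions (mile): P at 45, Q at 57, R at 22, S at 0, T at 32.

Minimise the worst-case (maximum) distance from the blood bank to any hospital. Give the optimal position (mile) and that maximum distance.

The 1-center on a line is the midpoint of the two extreme points: leftmost at 0, rightmost at 57.
Optimal location = (0 + 57)/2 = 28.5; maximum distance = (57 − 0)/2 = 28.5.

location 28.5, max distance 28.5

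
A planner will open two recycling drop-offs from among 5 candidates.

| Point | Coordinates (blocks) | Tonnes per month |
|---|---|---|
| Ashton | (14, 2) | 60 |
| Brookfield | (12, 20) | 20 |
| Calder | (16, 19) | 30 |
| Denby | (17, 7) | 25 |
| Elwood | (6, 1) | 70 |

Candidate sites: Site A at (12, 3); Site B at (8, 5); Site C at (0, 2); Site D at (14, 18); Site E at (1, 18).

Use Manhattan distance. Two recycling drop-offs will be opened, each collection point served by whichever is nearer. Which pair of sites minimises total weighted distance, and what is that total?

{Site A, Site D}, total 1135

Evaluate every pair (each demand assigned to the nearer of the two):
  {Site A, Site D}: total = 1135
  {Site B, Site D}: total = 1405
  {Site A, Site E}: total = 1705
  {Site A, Site B}: total = 1765
  {Site A, Site C}: total = 1835
  {Site C, Site D}: total = 1850
  {Site B, Site E}: total = 1975
  {Site B, Site C}: total = 2275
  {Site C, Site E}: total = 2620
  {Site D, Site E}: total = 3020
Best pair: {Site A, Site D} with total 1135.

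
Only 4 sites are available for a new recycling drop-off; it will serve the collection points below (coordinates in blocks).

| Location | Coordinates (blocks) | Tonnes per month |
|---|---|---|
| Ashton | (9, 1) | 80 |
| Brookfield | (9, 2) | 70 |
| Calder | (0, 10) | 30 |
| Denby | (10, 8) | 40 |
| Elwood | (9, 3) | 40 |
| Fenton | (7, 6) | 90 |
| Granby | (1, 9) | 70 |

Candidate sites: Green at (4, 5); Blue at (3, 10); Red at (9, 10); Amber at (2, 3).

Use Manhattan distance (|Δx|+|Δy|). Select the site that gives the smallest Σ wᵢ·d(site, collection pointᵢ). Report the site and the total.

Total weighted distance at each candidate:
  Green (4, 5): total = 3040
  Blue (3, 10): total = 4080
  Red (9, 10): total = 3120
  Amber (2, 3): total = 3560
Minimum is at Green with total 3040 blocks.

Green, total 3040 blocks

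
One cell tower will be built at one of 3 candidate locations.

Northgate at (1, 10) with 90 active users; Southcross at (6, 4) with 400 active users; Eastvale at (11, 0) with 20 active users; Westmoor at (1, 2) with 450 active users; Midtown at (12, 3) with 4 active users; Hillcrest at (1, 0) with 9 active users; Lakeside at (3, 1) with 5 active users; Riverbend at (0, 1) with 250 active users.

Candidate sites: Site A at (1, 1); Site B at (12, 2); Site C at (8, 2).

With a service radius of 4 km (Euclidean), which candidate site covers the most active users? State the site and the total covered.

Site A, covering 714

Coverage radius r = 4 km; a point is covered iff (Δx)²+(Δy)² ≤ 4² = 16.
  Site A (1, 1): covers {Westmoor, Hillcrest, Lakeside, Riverbend} → 714
  Site B (12, 2): covers {Eastvale, Midtown} → 24
  Site C (8, 2): covers {Southcross, Eastvale} → 420
Maximum coverage at Site A: 714 active users.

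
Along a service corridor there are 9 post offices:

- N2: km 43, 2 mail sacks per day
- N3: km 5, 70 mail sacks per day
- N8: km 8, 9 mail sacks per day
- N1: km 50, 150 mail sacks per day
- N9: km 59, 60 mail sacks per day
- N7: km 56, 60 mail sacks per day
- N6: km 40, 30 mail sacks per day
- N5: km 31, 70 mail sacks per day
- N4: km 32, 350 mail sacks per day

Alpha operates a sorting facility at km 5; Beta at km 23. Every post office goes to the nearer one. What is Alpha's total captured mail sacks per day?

79

The indifferent point is the midpoint (5+23)/2 = 14; post offices left of it (closer to Alpha at 5) go to Alpha, those right go to Beta.
  N3 at 5 (w=70) → Alpha
  N8 at 8 (w=9) → Alpha
  N5 at 31 (w=70) → Beta
  N4 at 32 (w=350) → Beta
  N6 at 40 (w=30) → Beta
  N2 at 43 (w=2) → Beta
  N1 at 50 (w=150) → Beta
  N7 at 56 (w=60) → Beta
  N9 at 59 (w=60) → Beta
Alpha captures 79; Beta captures 722.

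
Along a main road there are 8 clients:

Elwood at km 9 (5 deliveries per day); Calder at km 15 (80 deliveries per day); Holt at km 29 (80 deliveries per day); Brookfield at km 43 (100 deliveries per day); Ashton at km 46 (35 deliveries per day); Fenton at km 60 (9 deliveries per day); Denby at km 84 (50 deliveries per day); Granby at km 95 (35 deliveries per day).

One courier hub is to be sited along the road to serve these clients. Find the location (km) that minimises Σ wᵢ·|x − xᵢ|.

x = 43

For a sum of weighted absolute distances on a line, the optimum is the weighted median (not the mean). Total weight W = 394; half-weight = 197.
Sort by position and accumulate weight:
  km 9 (Elwood, w=5) → cum 5
  km 15 (Calder, w=80) → cum 85
  km 29 (Holt, w=80) → cum 165
  km 43 (Brookfield, w=100) → cum 265  ≥ 197 → median here
  km 46 (Ashton, w=35) → cum 300
  km 60 (Fenton, w=9) → cum 309
  km 84 (Denby, w=50) → cum 359
  km 95 (Granby, w=35) → cum 394
Optimal location: km 43.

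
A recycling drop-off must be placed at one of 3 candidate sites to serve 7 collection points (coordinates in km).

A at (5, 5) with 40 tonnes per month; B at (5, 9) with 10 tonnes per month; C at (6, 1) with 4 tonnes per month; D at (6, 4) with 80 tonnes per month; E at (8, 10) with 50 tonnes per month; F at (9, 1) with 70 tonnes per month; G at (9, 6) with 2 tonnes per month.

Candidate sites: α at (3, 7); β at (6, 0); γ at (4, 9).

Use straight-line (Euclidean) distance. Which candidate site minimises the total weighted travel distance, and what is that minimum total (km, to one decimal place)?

β, total 1363.2 km

Total weighted distance at each candidate:
  α (3, 7): total = 1405.3
  β (6, 0): total = 1363.2
  γ (4, 9): total = 1516.9
Minimum is at β with total 1363.2 km.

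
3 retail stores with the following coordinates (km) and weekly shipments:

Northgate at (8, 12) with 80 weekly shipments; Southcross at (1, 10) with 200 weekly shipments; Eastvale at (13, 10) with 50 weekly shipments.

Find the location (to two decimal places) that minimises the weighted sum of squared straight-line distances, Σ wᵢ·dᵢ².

The minimiser of Σwᵢ‖p−pᵢ‖² is the weighted centroid p* = (Σwᵢpᵢ)/(Σwᵢ).
Σwᵢ = 330.
Σwᵢxᵢ = 80·8 + 200·1 + 50·13 = 1490.
Σwᵢyᵢ = 80·12 + 200·10 + 50·10 = 3460.
x* = 1490/330 = 4.52, y* = 3460/330 = 10.48.

(4.52, 10.48)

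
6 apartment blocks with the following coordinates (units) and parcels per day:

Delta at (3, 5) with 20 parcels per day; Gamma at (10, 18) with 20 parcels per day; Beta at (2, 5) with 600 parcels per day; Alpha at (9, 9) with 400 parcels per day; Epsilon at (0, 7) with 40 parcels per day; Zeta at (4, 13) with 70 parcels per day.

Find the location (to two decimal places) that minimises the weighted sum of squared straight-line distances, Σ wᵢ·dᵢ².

(4.64, 7.17)

The minimiser of Σwᵢ‖p−pᵢ‖² is the weighted centroid p* = (Σwᵢpᵢ)/(Σwᵢ).
Σwᵢ = 1150.
Σwᵢxᵢ = 20·3 + 20·10 + 600·2 + 400·9 + 40·0 + 70·4 = 5340.
Σwᵢyᵢ = 20·5 + 20·18 + 600·5 + 400·9 + 40·7 + 70·13 = 8250.
x* = 5340/1150 = 4.64, y* = 8250/1150 = 7.17.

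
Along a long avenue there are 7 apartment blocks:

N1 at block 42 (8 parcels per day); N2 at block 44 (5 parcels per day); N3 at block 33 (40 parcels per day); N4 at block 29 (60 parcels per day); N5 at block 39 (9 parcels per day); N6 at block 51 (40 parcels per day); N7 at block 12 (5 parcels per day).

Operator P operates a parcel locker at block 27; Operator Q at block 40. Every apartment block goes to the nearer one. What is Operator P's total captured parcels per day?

The indifferent point is the midpoint (27+40)/2 = 33.5; apartment blocks left of it (closer to Operator P at 27) go to Operator P, those right go to Operator Q.
  N7 at 12 (w=5) → Operator P
  N4 at 29 (w=60) → Operator P
  N3 at 33 (w=40) → Operator P
  N5 at 39 (w=9) → Operator Q
  N1 at 42 (w=8) → Operator Q
  N2 at 44 (w=5) → Operator Q
  N6 at 51 (w=40) → Operator Q
Operator P captures 105; Operator Q captures 62.

105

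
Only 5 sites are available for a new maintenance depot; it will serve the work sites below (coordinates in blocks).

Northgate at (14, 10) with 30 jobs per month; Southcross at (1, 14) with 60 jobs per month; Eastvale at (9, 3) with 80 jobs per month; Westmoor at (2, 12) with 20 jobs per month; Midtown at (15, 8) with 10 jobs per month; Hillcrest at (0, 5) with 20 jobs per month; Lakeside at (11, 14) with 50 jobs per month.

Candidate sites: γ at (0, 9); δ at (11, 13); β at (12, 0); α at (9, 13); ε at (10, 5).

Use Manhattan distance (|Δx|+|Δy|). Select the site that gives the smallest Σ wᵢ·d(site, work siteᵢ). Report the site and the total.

α, total 2340 blocks

Total weighted distance at each candidate:
  γ (0, 9): total = 3150
  δ (11, 13): total = 2520
  β (12, 0): total = 3980
  α (9, 13): total = 2340
  ε (10, 5): total = 2670
Minimum is at α with total 2340 blocks.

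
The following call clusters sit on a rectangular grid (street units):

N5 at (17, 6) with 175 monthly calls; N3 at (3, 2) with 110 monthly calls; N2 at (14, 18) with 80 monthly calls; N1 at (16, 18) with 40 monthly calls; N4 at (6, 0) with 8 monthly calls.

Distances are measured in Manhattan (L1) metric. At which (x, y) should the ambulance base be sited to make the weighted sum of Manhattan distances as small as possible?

Manhattan distance separates: Σwᵢ(|x−xᵢ|+|y−yᵢ|) = Σwᵢ|x−xᵢ| + Σwᵢ|y−yᵢ|, so x and y are optimised independently as 1-D weighted medians.
Total weight W = 413; half = 206.5.
x-coordinate, sorted with cumulative weight:
  x=3 (N3, w=110) cum 110
  x=6 (N4, w=8) cum 118
  x=14 (N2, w=80) cum 198
  x=16 (N1, w=40) cum 238  ← median
  x=17 (N5, w=175) cum 413
⇒ x* = 16
y-coordinate, sorted with cumulative weight:
  y=0 (N4, w=8) cum 8
  y=2 (N3, w=110) cum 118
  y=6 (N5, w=175) cum 293  ← median
  y=18 (N2, w=80) cum 373
  y=18 (N1, w=40) cum 413
⇒ y* = 6

(16, 6)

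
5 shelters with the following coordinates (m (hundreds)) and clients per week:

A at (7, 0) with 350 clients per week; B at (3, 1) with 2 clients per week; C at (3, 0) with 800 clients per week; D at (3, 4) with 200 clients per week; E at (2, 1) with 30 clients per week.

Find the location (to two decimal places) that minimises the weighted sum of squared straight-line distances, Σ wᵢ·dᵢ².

The minimiser of Σwᵢ‖p−pᵢ‖² is the weighted centroid p* = (Σwᵢpᵢ)/(Σwᵢ).
Σwᵢ = 1382.
Σwᵢxᵢ = 350·7 + 2·3 + 800·3 + 200·3 + 30·2 = 5516.
Σwᵢyᵢ = 350·0 + 2·1 + 800·0 + 200·4 + 30·1 = 832.
x* = 5516/1382 = 3.99, y* = 832/1382 = 0.60.

(3.99, 0.60)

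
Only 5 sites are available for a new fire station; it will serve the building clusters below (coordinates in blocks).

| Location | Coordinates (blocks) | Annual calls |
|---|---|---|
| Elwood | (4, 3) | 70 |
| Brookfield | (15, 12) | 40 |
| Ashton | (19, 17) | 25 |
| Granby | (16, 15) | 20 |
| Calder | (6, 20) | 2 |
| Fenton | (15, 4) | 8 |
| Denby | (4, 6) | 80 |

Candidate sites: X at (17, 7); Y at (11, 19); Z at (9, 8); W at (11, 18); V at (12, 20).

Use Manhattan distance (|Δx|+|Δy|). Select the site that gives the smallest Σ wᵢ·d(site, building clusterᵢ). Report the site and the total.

Total weighted distance at each candidate:
  X (17, 7): total = 3158
  Y (11, 19): total = 4244
  Z (9, 8): total = 2525
  W (11, 18): total = 4003
  V (12, 20): total = 4544
Minimum is at Z with total 2525 blocks.

Z, total 2525 blocks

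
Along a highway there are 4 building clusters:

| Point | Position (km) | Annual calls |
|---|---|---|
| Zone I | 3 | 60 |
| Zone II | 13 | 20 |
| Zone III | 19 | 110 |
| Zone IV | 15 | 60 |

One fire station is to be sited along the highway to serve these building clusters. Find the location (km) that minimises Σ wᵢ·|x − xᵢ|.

x = 15

For a sum of weighted absolute distances on a line, the optimum is the weighted median (not the mean). Total weight W = 250; half-weight = 125.
Sort by position and accumulate weight:
  km 3 (Zone I, w=60) → cum 60
  km 13 (Zone II, w=20) → cum 80
  km 15 (Zone IV, w=60) → cum 140  ≥ 125 → median here
  km 19 (Zone III, w=110) → cum 250
Optimal location: km 15.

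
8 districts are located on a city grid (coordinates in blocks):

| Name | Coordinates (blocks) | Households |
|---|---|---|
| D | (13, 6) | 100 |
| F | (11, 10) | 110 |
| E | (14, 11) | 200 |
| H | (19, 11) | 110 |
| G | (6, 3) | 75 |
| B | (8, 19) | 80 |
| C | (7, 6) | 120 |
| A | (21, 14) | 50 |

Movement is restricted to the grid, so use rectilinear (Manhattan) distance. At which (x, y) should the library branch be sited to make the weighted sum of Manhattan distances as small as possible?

Manhattan distance separates: Σwᵢ(|x−xᵢ|+|y−yᵢ|) = Σwᵢ|x−xᵢ| + Σwᵢ|y−yᵢ|, so x and y are optimised independently as 1-D weighted medians.
Total weight W = 845; half = 422.5.
x-coordinate, sorted with cumulative weight:
  x=6 (G, w=75) cum 75
  x=7 (C, w=120) cum 195
  x=8 (B, w=80) cum 275
  x=11 (F, w=110) cum 385
  x=13 (D, w=100) cum 485  ← median
  x=14 (E, w=200) cum 685
  x=19 (H, w=110) cum 795
  x=21 (A, w=50) cum 845
⇒ x* = 13
y-coordinate, sorted with cumulative weight:
  y=3 (G, w=75) cum 75
  y=6 (D, w=100) cum 175
  y=6 (C, w=120) cum 295
  y=10 (F, w=110) cum 405
  y=11 (E, w=200) cum 605  ← median
  y=11 (H, w=110) cum 715
  y=14 (A, w=50) cum 765
  y=19 (B, w=80) cum 845
⇒ y* = 11

(13, 11)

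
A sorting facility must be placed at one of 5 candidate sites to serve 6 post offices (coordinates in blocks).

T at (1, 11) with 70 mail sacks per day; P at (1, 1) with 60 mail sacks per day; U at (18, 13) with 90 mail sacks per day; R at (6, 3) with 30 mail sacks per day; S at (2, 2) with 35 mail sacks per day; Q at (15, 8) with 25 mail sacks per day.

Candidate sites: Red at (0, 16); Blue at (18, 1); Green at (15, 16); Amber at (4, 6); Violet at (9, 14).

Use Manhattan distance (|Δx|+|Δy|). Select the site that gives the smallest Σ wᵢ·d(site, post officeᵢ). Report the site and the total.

Total weighted distance at each candidate:
  Red (0, 16): total = 4975
  Blue (18, 1): total = 5255
  Green (15, 16): total = 5415
  Amber (4, 6): total = 3615
  Violet (9, 14): total = 4315
Minimum is at Amber with total 3615 blocks.

Amber, total 3615 blocks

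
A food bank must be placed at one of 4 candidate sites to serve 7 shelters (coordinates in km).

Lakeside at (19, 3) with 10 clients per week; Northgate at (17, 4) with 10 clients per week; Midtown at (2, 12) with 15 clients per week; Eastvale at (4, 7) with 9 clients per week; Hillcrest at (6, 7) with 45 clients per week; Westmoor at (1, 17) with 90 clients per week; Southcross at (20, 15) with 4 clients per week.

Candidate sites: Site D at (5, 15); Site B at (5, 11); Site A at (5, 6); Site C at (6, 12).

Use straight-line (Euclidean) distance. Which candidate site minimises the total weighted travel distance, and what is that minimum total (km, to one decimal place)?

Total weighted distance at each candidate:
  Site D (5, 15): total = 1308.7
  Site B (5, 11): total = 1281.3
  Site A (5, 6): total = 1565.2
  Site C (6, 12): total = 1321.3
Minimum is at Site B with total 1281.3 km.

Site B, total 1281.3 km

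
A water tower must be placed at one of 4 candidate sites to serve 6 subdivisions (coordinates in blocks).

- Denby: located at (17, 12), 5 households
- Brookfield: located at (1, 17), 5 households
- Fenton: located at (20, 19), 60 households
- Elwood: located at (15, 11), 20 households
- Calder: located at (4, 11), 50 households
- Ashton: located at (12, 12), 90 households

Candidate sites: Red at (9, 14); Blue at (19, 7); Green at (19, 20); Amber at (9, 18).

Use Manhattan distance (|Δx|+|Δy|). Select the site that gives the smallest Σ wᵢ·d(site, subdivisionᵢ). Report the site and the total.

Red, total 2095 blocks

Total weighted distance at each candidate:
  Red (9, 14): total = 2095
  Blue (19, 7): total = 3145
  Green (19, 20): total = 3085
  Amber (9, 18): total = 2505
Minimum is at Red with total 2095 blocks.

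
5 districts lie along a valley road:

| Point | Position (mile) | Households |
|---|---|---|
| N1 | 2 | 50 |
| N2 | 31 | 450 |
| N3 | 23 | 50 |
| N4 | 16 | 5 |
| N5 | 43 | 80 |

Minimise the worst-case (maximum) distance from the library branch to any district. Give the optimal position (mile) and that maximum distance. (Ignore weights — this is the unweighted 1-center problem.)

The 1-center on a line is the midpoint of the two extreme points: leftmost at 2, rightmost at 43.
Optimal location = (2 + 43)/2 = 22.5; maximum distance = (43 − 2)/2 = 20.5.

location 22.5, max distance 20.5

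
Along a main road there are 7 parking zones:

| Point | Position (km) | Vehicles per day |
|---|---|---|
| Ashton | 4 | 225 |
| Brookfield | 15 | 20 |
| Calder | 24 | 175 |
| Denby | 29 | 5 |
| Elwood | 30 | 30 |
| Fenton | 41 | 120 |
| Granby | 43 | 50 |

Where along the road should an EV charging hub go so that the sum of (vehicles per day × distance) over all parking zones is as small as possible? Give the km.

For a sum of weighted absolute distances on a line, the optimum is the weighted median (not the mean). Total weight W = 625; half-weight = 312.5.
Sort by position and accumulate weight:
  km 4 (Ashton, w=225) → cum 225
  km 15 (Brookfield, w=20) → cum 245
  km 24 (Calder, w=175) → cum 420  ≥ 312.5 → median here
  km 29 (Denby, w=5) → cum 425
  km 30 (Elwood, w=30) → cum 455
  km 41 (Fenton, w=120) → cum 575
  km 43 (Granby, w=50) → cum 625
Optimal location: km 24.

x = 24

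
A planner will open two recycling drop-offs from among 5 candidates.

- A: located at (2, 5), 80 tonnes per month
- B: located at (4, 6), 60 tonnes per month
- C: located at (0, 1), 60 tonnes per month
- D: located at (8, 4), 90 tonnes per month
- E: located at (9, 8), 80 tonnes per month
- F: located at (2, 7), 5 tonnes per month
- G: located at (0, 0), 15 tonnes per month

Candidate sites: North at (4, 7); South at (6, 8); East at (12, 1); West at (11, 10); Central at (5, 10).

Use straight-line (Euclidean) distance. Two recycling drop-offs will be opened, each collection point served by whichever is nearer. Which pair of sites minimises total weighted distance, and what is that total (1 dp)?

Evaluate every pair (each demand assigned to the nearer of the two):
  {North, South}: total = 1492.4
  {North, West}: total = 1526.1
  {North, Central}: total = 1657.6
  {North, East}: total = 1707.8
  {South, West}: total = 1922.3
  {South, East}: total = 1936.0
  {South, Central}: total = 1936.0
  {East, Central}: total = 2328.3
  {West, Central}: total = 2350.5
  {East, West}: total = 2931.7
Best pair: {North, South} with total 1492.4.

{North, South}, total 1492.4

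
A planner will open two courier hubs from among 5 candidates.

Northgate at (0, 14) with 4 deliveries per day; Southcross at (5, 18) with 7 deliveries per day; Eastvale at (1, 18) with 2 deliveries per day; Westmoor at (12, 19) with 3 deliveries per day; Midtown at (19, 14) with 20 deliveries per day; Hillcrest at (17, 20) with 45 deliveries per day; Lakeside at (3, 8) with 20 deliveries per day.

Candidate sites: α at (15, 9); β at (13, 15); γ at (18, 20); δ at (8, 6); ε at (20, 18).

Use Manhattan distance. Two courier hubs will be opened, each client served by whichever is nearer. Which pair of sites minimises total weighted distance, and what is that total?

Evaluate every pair (each demand assigned to the nearer of the two):
  {γ, δ}: total = 553
  {α, γ}: total = 689
  {δ, ε}: total = 699
  {β, γ}: total = 703
  {α, ε}: total = 835
  {β, ε}: total = 843
  {β, δ}: total = 863
  {γ, ε}: total = 945
  {α, β}: total = 983
  {α, δ}: total = 1151
Best pair: {γ, δ} with total 553.

{γ, δ}, total 553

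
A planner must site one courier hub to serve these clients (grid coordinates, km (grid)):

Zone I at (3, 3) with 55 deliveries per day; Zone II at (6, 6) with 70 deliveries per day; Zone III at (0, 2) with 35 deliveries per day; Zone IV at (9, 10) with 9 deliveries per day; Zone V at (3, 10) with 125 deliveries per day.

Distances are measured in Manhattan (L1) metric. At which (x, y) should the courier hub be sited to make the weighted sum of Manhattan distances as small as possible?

(3, 6)

Manhattan distance separates: Σwᵢ(|x−xᵢ|+|y−yᵢ|) = Σwᵢ|x−xᵢ| + Σwᵢ|y−yᵢ|, so x and y are optimised independently as 1-D weighted medians.
Total weight W = 294; half = 147.
x-coordinate, sorted with cumulative weight:
  x=0 (Zone III, w=35) cum 35
  x=3 (Zone I, w=55) cum 90
  x=3 (Zone V, w=125) cum 215  ← median
  x=6 (Zone II, w=70) cum 285
  x=9 (Zone IV, w=9) cum 294
⇒ x* = 3
y-coordinate, sorted with cumulative weight:
  y=2 (Zone III, w=35) cum 35
  y=3 (Zone I, w=55) cum 90
  y=6 (Zone II, w=70) cum 160  ← median
  y=10 (Zone IV, w=9) cum 169
  y=10 (Zone V, w=125) cum 294
⇒ y* = 6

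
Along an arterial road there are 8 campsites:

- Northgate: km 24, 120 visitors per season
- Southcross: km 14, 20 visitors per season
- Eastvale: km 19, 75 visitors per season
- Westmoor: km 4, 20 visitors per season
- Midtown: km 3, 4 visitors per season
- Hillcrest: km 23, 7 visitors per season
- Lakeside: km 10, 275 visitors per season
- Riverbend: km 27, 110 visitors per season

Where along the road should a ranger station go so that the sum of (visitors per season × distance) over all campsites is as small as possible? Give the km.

For a sum of weighted absolute distances on a line, the optimum is the weighted median (not the mean). Total weight W = 631; half-weight = 315.5.
Sort by position and accumulate weight:
  km 3 (Midtown, w=4) → cum 4
  km 4 (Westmoor, w=20) → cum 24
  km 10 (Lakeside, w=275) → cum 299
  km 14 (Southcross, w=20) → cum 319  ≥ 315.5 → median here
  km 19 (Eastvale, w=75) → cum 394
  km 23 (Hillcrest, w=7) → cum 401
  km 24 (Northgate, w=120) → cum 521
  km 27 (Riverbend, w=110) → cum 631
Optimal location: km 14.

x = 14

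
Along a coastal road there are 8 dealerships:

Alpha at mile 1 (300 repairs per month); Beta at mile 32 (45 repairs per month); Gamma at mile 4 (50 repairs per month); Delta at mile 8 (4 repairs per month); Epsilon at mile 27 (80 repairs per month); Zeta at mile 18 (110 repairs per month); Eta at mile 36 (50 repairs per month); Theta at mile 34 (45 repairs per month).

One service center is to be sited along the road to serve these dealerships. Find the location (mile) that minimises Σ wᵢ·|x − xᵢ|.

For a sum of weighted absolute distances on a line, the optimum is the weighted median (not the mean). Total weight W = 684; half-weight = 342.
Sort by position and accumulate weight:
  mile 1 (Alpha, w=300) → cum 300
  mile 4 (Gamma, w=50) → cum 350  ≥ 342 → median here
  mile 8 (Delta, w=4) → cum 354
  mile 18 (Zeta, w=110) → cum 464
  mile 27 (Epsilon, w=80) → cum 544
  mile 32 (Beta, w=45) → cum 589
  mile 34 (Theta, w=45) → cum 634
  mile 36 (Eta, w=50) → cum 684
Optimal location: mile 4.

x = 4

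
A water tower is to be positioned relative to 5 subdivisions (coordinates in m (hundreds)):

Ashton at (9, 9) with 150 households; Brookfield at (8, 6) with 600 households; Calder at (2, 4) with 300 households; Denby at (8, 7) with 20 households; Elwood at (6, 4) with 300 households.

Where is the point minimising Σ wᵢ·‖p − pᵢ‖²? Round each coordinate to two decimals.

(6.36, 5.47)

The minimiser of Σwᵢ‖p−pᵢ‖² is the weighted centroid p* = (Σwᵢpᵢ)/(Σwᵢ).
Σwᵢ = 1370.
Σwᵢxᵢ = 150·9 + 600·8 + 300·2 + 20·8 + 300·6 = 8710.
Σwᵢyᵢ = 150·9 + 600·6 + 300·4 + 20·7 + 300·4 = 7490.
x* = 8710/1370 = 6.36, y* = 7490/1370 = 5.47.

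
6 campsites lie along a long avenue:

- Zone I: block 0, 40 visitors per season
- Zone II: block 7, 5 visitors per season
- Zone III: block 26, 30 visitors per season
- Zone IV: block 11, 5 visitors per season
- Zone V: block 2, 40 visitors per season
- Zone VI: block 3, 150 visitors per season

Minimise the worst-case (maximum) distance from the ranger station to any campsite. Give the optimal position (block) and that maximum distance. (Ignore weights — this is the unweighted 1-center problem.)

The 1-center on a line is the midpoint of the two extreme points: leftmost at 0, rightmost at 26.
Optimal location = (0 + 26)/2 = 13; maximum distance = (26 − 0)/2 = 13.

location 13, max distance 13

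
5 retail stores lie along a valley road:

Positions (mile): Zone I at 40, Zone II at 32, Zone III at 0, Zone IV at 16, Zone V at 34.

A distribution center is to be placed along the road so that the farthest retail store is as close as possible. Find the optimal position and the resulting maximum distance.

The 1-center on a line is the midpoint of the two extreme points: leftmost at 0, rightmost at 40.
Optimal location = (0 + 40)/2 = 20; maximum distance = (40 − 0)/2 = 20.

location 20, max distance 20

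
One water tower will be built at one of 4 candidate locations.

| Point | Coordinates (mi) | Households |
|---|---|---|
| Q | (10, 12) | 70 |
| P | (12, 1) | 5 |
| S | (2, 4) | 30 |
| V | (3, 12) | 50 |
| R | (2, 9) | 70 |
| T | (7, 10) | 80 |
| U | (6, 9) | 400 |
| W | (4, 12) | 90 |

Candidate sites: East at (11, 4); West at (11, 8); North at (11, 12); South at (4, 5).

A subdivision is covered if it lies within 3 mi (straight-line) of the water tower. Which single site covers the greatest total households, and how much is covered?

Coverage radius r = 3 mi; a point is covered iff (Δx)²+(Δy)² ≤ 3² = 9.
  East (11, 4): covers {none} → 0
  West (11, 8): covers {none} → 0
  North (11, 12): covers {Q} → 70
  South (4, 5): covers {S} → 30
Maximum coverage at North: 70 households.

North, covering 70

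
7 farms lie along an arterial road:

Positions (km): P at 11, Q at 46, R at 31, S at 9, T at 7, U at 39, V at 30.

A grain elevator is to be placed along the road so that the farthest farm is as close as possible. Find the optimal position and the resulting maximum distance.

location 26.5, max distance 19.5

The 1-center on a line is the midpoint of the two extreme points: leftmost at 7, rightmost at 46.
Optimal location = (7 + 46)/2 = 26.5; maximum distance = (46 − 7)/2 = 19.5.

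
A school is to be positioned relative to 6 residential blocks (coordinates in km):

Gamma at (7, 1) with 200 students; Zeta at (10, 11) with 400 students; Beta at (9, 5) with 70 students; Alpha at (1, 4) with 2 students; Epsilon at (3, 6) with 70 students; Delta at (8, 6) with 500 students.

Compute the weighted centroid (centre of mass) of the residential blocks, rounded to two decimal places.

The minimiser of Σwᵢ‖p−pᵢ‖² is the weighted centroid p* = (Σwᵢpᵢ)/(Σwᵢ).
Σwᵢ = 1242.
Σwᵢxᵢ = 200·7 + 400·10 + 70·9 + 2·1 + 70·3 + 500·8 = 10242.
Σwᵢyᵢ = 200·1 + 400·11 + 70·5 + 2·4 + 70·6 + 500·6 = 8378.
x* = 10242/1242 = 8.25, y* = 8378/1242 = 6.75.

(8.25, 6.75)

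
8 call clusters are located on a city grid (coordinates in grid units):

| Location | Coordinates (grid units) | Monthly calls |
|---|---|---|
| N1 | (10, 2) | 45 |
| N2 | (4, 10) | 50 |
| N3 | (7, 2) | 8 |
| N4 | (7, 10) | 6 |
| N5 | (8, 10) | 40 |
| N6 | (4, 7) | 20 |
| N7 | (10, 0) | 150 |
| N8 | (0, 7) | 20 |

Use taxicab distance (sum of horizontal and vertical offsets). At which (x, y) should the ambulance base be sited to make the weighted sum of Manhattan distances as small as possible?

Manhattan distance separates: Σwᵢ(|x−xᵢ|+|y−yᵢ|) = Σwᵢ|x−xᵢ| + Σwᵢ|y−yᵢ|, so x and y are optimised independently as 1-D weighted medians.
Total weight W = 339; half = 169.5.
x-coordinate, sorted with cumulative weight:
  x=0 (N8, w=20) cum 20
  x=4 (N2, w=50) cum 70
  x=4 (N6, w=20) cum 90
  x=7 (N3, w=8) cum 98
  x=7 (N4, w=6) cum 104
  x=8 (N5, w=40) cum 144
  x=10 (N1, w=45) cum 189  ← median
  x=10 (N7, w=150) cum 339
⇒ x* = 10
y-coordinate, sorted with cumulative weight:
  y=0 (N7, w=150) cum 150
  y=2 (N1, w=45) cum 195  ← median
  y=2 (N3, w=8) cum 203
  y=7 (N6, w=20) cum 223
  y=7 (N8, w=20) cum 243
  y=10 (N2, w=50) cum 293
  y=10 (N4, w=6) cum 299
  y=10 (N5, w=40) cum 339
⇒ y* = 2

(10, 2)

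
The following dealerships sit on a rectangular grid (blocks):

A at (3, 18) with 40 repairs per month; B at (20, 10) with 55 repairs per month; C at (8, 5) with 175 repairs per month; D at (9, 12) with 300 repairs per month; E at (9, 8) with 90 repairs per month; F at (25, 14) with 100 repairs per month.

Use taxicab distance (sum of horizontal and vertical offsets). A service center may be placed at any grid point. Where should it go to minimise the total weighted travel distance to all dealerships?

Manhattan distance separates: Σwᵢ(|x−xᵢ|+|y−yᵢ|) = Σwᵢ|x−xᵢ| + Σwᵢ|y−yᵢ|, so x and y are optimised independently as 1-D weighted medians.
Total weight W = 760; half = 380.
x-coordinate, sorted with cumulative weight:
  x=3 (A, w=40) cum 40
  x=8 (C, w=175) cum 215
  x=9 (D, w=300) cum 515  ← median
  x=9 (E, w=90) cum 605
  x=20 (B, w=55) cum 660
  x=25 (F, w=100) cum 760
⇒ x* = 9
y-coordinate, sorted with cumulative weight:
  y=5 (C, w=175) cum 175
  y=8 (E, w=90) cum 265
  y=10 (B, w=55) cum 320
  y=12 (D, w=300) cum 620  ← median
  y=14 (F, w=100) cum 720
  y=18 (A, w=40) cum 760
⇒ y* = 12

(9, 12)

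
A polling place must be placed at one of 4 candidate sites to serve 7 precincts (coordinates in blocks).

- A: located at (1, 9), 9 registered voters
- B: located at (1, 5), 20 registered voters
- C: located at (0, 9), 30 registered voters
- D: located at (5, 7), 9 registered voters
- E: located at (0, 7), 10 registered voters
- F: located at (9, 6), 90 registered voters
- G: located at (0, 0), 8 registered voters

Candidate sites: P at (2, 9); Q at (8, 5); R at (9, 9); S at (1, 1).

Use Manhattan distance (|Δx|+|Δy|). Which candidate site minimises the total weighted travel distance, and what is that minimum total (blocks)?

Q, total 1028 blocks

Total weighted distance at each candidate:
  P (2, 9): total = 1242
  Q (8, 5): total = 1028
  R (9, 9): total = 1160
  S (1, 1): total = 1768
Minimum is at Q with total 1028 blocks.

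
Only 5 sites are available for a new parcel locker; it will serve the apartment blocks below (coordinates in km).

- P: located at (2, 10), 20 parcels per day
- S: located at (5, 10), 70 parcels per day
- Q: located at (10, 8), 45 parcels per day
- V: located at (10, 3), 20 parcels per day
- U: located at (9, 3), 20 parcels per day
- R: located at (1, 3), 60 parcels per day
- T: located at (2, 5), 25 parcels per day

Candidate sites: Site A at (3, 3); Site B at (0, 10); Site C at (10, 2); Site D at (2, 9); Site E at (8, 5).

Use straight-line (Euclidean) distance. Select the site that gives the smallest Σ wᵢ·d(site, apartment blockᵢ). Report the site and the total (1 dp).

Total weighted distance at each candidate:
  Site A (3, 3): total = 1474.0
  Site B (0, 10): total = 1880.0
  Site C (10, 2): total = 1961.9
  Site D (2, 9): total = 1453.5
  Site E (8, 5): total = 1414.7
Minimum is at Site E with total 1414.7 km.

Site E, total 1414.7 km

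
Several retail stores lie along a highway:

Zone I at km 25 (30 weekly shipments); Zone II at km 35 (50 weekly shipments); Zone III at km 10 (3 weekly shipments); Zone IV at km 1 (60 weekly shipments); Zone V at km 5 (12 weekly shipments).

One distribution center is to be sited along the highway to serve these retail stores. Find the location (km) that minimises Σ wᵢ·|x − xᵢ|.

x = 25

For a sum of weighted absolute distances on a line, the optimum is the weighted median (not the mean). Total weight W = 155; half-weight = 77.5.
Sort by position and accumulate weight:
  km 1 (Zone IV, w=60) → cum 60
  km 5 (Zone V, w=12) → cum 72
  km 10 (Zone III, w=3) → cum 75
  km 25 (Zone I, w=30) → cum 105  ≥ 77.5 → median here
  km 35 (Zone II, w=50) → cum 155
Optimal location: km 25.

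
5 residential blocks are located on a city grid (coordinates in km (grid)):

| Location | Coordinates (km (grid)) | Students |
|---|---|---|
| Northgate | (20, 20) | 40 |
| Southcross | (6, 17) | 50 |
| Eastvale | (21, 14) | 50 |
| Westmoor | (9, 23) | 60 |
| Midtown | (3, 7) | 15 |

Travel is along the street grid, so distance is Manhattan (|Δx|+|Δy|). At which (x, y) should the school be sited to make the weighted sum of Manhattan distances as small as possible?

Manhattan distance separates: Σwᵢ(|x−xᵢ|+|y−yᵢ|) = Σwᵢ|x−xᵢ| + Σwᵢ|y−yᵢ|, so x and y are optimised independently as 1-D weighted medians.
Total weight W = 215; half = 107.5.
x-coordinate, sorted with cumulative weight:
  x=3 (Midtown, w=15) cum 15
  x=6 (Southcross, w=50) cum 65
  x=9 (Westmoor, w=60) cum 125  ← median
  x=20 (Northgate, w=40) cum 165
  x=21 (Eastvale, w=50) cum 215
⇒ x* = 9
y-coordinate, sorted with cumulative weight:
  y=7 (Midtown, w=15) cum 15
  y=14 (Eastvale, w=50) cum 65
  y=17 (Southcross, w=50) cum 115  ← median
  y=20 (Northgate, w=40) cum 155
  y=23 (Westmoor, w=60) cum 215
⇒ y* = 17

(9, 17)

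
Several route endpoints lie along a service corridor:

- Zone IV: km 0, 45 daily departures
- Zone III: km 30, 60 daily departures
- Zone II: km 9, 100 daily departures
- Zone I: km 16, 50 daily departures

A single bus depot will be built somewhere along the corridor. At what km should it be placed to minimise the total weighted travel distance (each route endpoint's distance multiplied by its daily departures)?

x = 9

For a sum of weighted absolute distances on a line, the optimum is the weighted median (not the mean). Total weight W = 255; half-weight = 127.5.
Sort by position and accumulate weight:
  km 0 (Zone IV, w=45) → cum 45
  km 9 (Zone II, w=100) → cum 145  ≥ 127.5 → median here
  km 16 (Zone I, w=50) → cum 195
  km 30 (Zone III, w=60) → cum 255
Optimal location: km 9.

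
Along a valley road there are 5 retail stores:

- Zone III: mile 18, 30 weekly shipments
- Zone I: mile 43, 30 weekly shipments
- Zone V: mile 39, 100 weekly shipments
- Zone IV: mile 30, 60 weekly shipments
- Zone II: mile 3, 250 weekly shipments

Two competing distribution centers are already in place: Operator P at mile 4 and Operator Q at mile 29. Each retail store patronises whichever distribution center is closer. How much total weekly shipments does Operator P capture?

250

The indifferent point is the midpoint (4+29)/2 = 16.5; retail stores left of it (closer to Operator P at 4) go to Operator P, those right go to Operator Q.
  Zone II at 3 (w=250) → Operator P
  Zone III at 18 (w=30) → Operator Q
  Zone IV at 30 (w=60) → Operator Q
  Zone V at 39 (w=100) → Operator Q
  Zone I at 43 (w=30) → Operator Q
Operator P captures 250; Operator Q captures 220.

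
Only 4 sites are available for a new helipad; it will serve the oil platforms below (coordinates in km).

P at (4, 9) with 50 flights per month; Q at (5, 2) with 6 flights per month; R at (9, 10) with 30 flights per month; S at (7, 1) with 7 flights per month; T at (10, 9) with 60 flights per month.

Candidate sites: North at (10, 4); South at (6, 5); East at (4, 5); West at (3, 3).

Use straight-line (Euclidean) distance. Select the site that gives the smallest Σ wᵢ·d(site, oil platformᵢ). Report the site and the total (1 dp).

South, total 785.8 km

Total weighted distance at each candidate:
  North (10, 4): total = 935.0
  South (6, 5): total = 785.8
  East (4, 5): total = 898.8
  West (3, 3): total = 1178.6
Minimum is at South with total 785.8 km.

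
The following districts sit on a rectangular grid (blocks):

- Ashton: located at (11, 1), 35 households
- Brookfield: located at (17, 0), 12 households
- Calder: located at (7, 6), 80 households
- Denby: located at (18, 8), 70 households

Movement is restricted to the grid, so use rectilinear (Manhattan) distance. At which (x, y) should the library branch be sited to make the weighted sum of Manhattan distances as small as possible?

Manhattan distance separates: Σwᵢ(|x−xᵢ|+|y−yᵢ|) = Σwᵢ|x−xᵢ| + Σwᵢ|y−yᵢ|, so x and y are optimised independently as 1-D weighted medians.
Total weight W = 197; half = 98.5.
x-coordinate, sorted with cumulative weight:
  x=7 (Calder, w=80) cum 80
  x=11 (Ashton, w=35) cum 115  ← median
  x=17 (Brookfield, w=12) cum 127
  x=18 (Denby, w=70) cum 197
⇒ x* = 11
y-coordinate, sorted with cumulative weight:
  y=0 (Brookfield, w=12) cum 12
  y=1 (Ashton, w=35) cum 47
  y=6 (Calder, w=80) cum 127  ← median
  y=8 (Denby, w=70) cum 197
⇒ y* = 6

(11, 6)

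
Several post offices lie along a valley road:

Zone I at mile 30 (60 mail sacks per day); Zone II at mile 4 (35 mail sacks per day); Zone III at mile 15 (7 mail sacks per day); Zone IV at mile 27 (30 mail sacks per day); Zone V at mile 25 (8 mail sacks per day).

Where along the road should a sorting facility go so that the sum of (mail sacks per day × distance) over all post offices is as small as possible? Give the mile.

x = 27

For a sum of weighted absolute distances on a line, the optimum is the weighted median (not the mean). Total weight W = 140; half-weight = 70.
Sort by position and accumulate weight:
  mile 4 (Zone II, w=35) → cum 35
  mile 15 (Zone III, w=7) → cum 42
  mile 25 (Zone V, w=8) → cum 50
  mile 27 (Zone IV, w=30) → cum 80  ≥ 70 → median here
  mile 30 (Zone I, w=60) → cum 140
Optimal location: mile 27.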